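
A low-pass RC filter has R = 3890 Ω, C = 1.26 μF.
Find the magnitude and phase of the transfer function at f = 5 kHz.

Step 1 — Angular frequency: ω = 2π·5000 = 3.142e+04 rad/s.
Step 2 — Transfer function: H(jω) = 1/(1 + jωRC).
Step 3 — Denominator: 1 + jωRC = 1 + j·3.142e+04·3890·1.26e-06 = 1 + j154.
Step 4 — H = 4.217e-05 - j0.006494.
Step 5 — Magnitude: |H| = 0.006494 (-43.7 dB); phase: φ = -89.6°.

|H| = 0.006494 (-43.7 dB), φ = -89.6°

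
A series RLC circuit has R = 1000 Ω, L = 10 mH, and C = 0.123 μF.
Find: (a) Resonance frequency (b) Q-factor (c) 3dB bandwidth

Step 1 — Resonance: ω₀ = 1/√(LC) = 1/√(0.01·1.23e-07) = 2.851e+04 rad/s.
Step 2 — f₀ = ω₀/(2π) = 4538 Hz.
Step 3 — Series Q: Q = ω₀L/R = 2.851e+04·0.01/1000 = 0.2851.
Step 4 — Bandwidth: Δω = ω₀/Q = 1e+05 rad/s; BW = Δω/(2π) = 1.592e+04 Hz.

(a) f₀ = 4538 Hz  (b) Q = 0.2851  (c) BW = 1.592e+04 Hz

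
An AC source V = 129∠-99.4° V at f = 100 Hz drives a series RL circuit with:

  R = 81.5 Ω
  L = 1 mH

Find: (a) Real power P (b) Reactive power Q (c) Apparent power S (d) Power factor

Step 1 — Angular frequency: ω = 2π·f = 2π·100 = 628.3 rad/s.
Step 2 — Component impedances:
  R: Z = R = 81.5 Ω
  L: Z = jωL = j·628.3·0.001 = 0 + j0.6283 Ω
Step 3 — Series combination: Z_total = R + L = 81.5 + j0.6283 Ω = 81.5∠0.4° Ω.
Step 4 — Source phasor: V = 129∠-99.4° V = -21.07 - j127.3 V.
Step 5 — Current: I = V / Z = -0.2705 - j1.559 A = 1.583∠-99.8° A.
Step 6 — Complex power: S = V·I* = 204.2 + j1.574 VA.
Step 7 — Real power: P = Re(S) = 204.2 W.
Step 8 — Reactive power: Q = Im(S) = 1.574 VAR.
Step 9 — Apparent power: |S| = 204.2 VA.
Step 10 — Power factor: PF = P/|S| = 1 (lagging).

(a) P = 204.2 W  (b) Q = 1.574 VAR  (c) S = 204.2 VA  (d) PF = 1 (lagging)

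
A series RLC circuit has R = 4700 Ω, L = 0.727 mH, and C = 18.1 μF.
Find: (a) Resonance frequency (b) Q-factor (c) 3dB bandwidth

Step 1 — Resonance condition Im(Z)=0 gives ω₀ = 1/√(LC).
Step 2 — ω₀ = 1/√(0.000727·1.81e-05) = 8718 rad/s.
Step 3 — f₀ = ω₀/(2π) = 1387 Hz.
Step 4 — Series Q: Q = ω₀L/R = 8718·0.000727/4700 = 0.001348.
Step 5 — 3dB bandwidth: Δω = ω₀/Q = 6.465e+06 rad/s; BW = Δω/(2π) = 1.029e+06 Hz.

(a) f₀ = 1387 Hz  (b) Q = 0.001348  (c) BW = 1.029e+06 Hz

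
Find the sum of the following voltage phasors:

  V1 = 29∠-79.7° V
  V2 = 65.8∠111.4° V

Step 1 — Convert each phasor to rectangular form:
  V1 = 29·(cos(-79.7°) + j·sin(-79.7°)) = 5.185 - j28.53 V
  V2 = 65.8·(cos(111.4°) + j·sin(111.4°)) = -24.01 + j61.26 V
Step 2 — Sum components: V_total = -18.82 + j32.73 V.
Step 3 — Convert to polar: |V_total| = 37.76 V, ∠V_total = 119.9°.

V_total = 37.76∠119.9° V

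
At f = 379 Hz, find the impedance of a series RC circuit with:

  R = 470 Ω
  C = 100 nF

Step 1 — Angular frequency: ω = 2π·f = 2π·379 = 2381 rad/s.
Step 2 — Component impedances:
  R: Z = R = 470 Ω
  C: Z = 1/(jωC) = -j/(ω·C) = 0 - j4199 Ω
Step 3 — Series combination: Z_total = R + C = 470 - j4199 Ω = 4226∠-83.6° Ω.

Z = 470 - j4199 Ω = 4226∠-83.6° Ω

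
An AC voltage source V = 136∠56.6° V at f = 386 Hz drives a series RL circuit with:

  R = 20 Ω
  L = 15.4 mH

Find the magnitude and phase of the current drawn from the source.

Step 1 — Angular frequency: ω = 2π·f = 2π·386 = 2425 rad/s.
Step 2 — Component impedances:
  R: Z = R = 20 Ω
  L: Z = jωL = j·2425·0.0154 = 0 + j37.35 Ω
Step 3 — Series combination: Z_total = R + L = 20 + j37.35 Ω = 42.37∠61.8° Ω.
Step 4 — Source phasor: V = 136∠56.6° V = 74.87 + j113.5 V.
Step 5 — Ohm's law: I = V / Z_total = (74.87 + j113.5) / (20 + j37.35) = 3.197 - j0.2927 A.
Step 6 — Convert to polar: |I| = 3.21 A, ∠I = -5.2°.

I = 3.21∠-5.2° A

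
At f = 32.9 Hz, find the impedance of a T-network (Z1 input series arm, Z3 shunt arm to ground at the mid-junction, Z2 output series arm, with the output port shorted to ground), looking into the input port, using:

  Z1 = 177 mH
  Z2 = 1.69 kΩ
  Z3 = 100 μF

Step 1 — Angular frequency: ω = 2π·f = 2π·32.9 = 206.7 rad/s.
Step 2 — Component impedances:
  Z1: Z = jωL = j·206.7·0.177 = 0 + j36.59 Ω
  Z2: Z = R = 1690 Ω
  Z3: Z = 1/(jωC) = -j/(ω·C) = 0 - j48.38 Ω
Step 3 — With the output port shorted to ground, the output series arm Z2 runs from the junction to ground; the shunt arm Z3 also runs from the junction to ground. They appear in parallel: Z3 || Z2 = 1.384 - j48.34 Ω.
Step 4 — Series with input arm Z1: Z_in = Z1 + (Z3 || Z2) = 1.384 - j11.75 Ω = 11.83∠-83.3° Ω.

Z = 1.384 - j11.75 Ω = 11.83∠-83.3° Ω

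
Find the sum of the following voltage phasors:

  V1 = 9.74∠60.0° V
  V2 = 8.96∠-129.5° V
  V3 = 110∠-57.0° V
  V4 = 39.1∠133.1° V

Step 1 — Convert each phasor to rectangular form:
  V1 = 9.74·(cos(60.0°) + j·sin(60.0°)) = 4.87 + j8.435 V
  V2 = 8.96·(cos(-129.5°) + j·sin(-129.5°)) = -5.699 - j6.914 V
  V3 = 110·(cos(-57.0°) + j·sin(-57.0°)) = 59.91 - j92.25 V
  V4 = 39.1·(cos(133.1°) + j·sin(133.1°)) = -26.72 + j28.55 V
Step 2 — Sum components: V_total = 32.37 - j62.18 V.
Step 3 — Convert to polar: |V_total| = 70.1 V, ∠V_total = -62.5°.

V_total = 70.1∠-62.5° V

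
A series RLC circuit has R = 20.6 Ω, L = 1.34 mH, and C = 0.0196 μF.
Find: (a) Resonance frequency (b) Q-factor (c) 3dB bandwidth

Step 1 — Resonance condition Im(Z)=0 gives ω₀ = 1/√(LC).
Step 2 — ω₀ = 1/√(0.00134·1.96e-08) = 1.951e+05 rad/s.
Step 3 — f₀ = ω₀/(2π) = 3.106e+04 Hz.
Step 4 — Series Q: Q = ω₀L/R = 1.951e+05·0.00134/20.6 = 12.69.
Step 5 — 3dB bandwidth: Δω = ω₀/Q = 1.537e+04 rad/s; BW = Δω/(2π) = 2447 Hz.

(a) f₀ = 3.106e+04 Hz  (b) Q = 12.69  (c) BW = 2447 Hz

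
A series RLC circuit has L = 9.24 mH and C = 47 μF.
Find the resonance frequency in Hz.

Step 1 — Resonance condition Im(Z)=0 gives ω₀ = 1/√(LC).
Step 2 — ω₀ = 1/√(0.00924·4.7e-05) = 1517 rad/s.
Step 3 — f₀ = ω₀/(2π) = 241.5 Hz.

f₀ = 241.5 Hz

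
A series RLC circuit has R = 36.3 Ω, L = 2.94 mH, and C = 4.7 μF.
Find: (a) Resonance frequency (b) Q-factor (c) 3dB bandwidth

Step 1 — Resonance: ω₀ = 1/√(LC) = 1/√(0.00294·4.7e-06) = 8507 rad/s.
Step 2 — f₀ = ω₀/(2π) = 1354 Hz.
Step 3 — Series Q: Q = ω₀L/R = 8507·0.00294/36.3 = 0.689.
Step 4 — Bandwidth: Δω = ω₀/Q = 1.235e+04 rad/s; BW = Δω/(2π) = 1965 Hz.

(a) f₀ = 1354 Hz  (b) Q = 0.689  (c) BW = 1965 Hz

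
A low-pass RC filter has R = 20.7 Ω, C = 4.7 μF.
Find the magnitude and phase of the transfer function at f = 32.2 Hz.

Step 1 — Angular frequency: ω = 2π·32.2 = 202.3 rad/s.
Step 2 — Transfer function: H(jω) = 1/(1 + jωRC).
Step 3 — Denominator: 1 + jωRC = 1 + j·202.3·20.7·4.7e-06 = 1 + j0.01968.
Step 4 — H = 0.9996 - j0.01968.
Step 5 — Magnitude: |H| = 0.9998 (-0.0 dB); phase: φ = -1.1°.

|H| = 0.9998 (-0.0 dB), φ = -1.1°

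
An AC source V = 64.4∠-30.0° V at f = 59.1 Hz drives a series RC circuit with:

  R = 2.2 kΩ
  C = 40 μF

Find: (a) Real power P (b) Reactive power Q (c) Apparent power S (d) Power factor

Step 1 — Angular frequency: ω = 2π·f = 2π·59.1 = 371.3 rad/s.
Step 2 — Component impedances:
  R: Z = R = 2200 Ω
  C: Z = 1/(jωC) = -j/(ω·C) = 0 - j67.32 Ω
Step 3 — Series combination: Z_total = R + C = 2200 - j67.32 Ω = 2201∠-1.8° Ω.
Step 4 — Source phasor: V = 64.4∠-30.0° V = 55.77 - j32.2 V.
Step 5 — Current: I = V / Z = 0.02577 - j0.01385 A = 0.02926∠-28.2° A.
Step 6 — Complex power: S = V·I* = 1.883 - j0.05764 VA.
Step 7 — Real power: P = Re(S) = 1.883 W.
Step 8 — Reactive power: Q = Im(S) = -0.05764 VAR.
Step 9 — Apparent power: |S| = 1.884 VA.
Step 10 — Power factor: PF = P/|S| = 0.9995 (leading).

(a) P = 1.883 W  (b) Q = -0.05764 VAR  (c) S = 1.884 VA  (d) PF = 0.9995 (leading)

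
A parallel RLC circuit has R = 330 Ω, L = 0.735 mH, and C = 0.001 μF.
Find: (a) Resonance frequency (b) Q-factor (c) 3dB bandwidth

Step 1 — Resonance: ω₀ = 1/√(LC) = 1/√(0.000735·1e-09) = 1.166e+06 rad/s.
Step 2 — f₀ = ω₀/(2π) = 1.856e+05 Hz.
Step 3 — Parallel Q: Q = R/(ω₀L) = 330/(1.166e+06·0.000735) = 0.3849.
Step 4 — Bandwidth: Δω = ω₀/Q = 3.03e+06 rad/s; BW = Δω/(2π) = 4.823e+05 Hz.

(a) f₀ = 1.856e+05 Hz  (b) Q = 0.3849  (c) BW = 4.823e+05 Hz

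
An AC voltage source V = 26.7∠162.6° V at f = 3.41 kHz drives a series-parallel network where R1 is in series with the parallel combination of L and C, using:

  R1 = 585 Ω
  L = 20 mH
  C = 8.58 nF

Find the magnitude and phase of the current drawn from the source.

Step 1 — Angular frequency: ω = 2π·f = 2π·3410 = 2.143e+04 rad/s.
Step 2 — Component impedances:
  R1: Z = R = 585 Ω
  L: Z = jωL = j·2.143e+04·0.02 = 0 + j428.5 Ω
  C: Z = 1/(jωC) = -j/(ω·C) = 0 - j5440 Ω
Step 3 — Parallel branch: L || C = 1/(1/L + 1/C) = 0 + j465.2 Ω.
Step 4 — Series with R1: Z_total = R1 + (L || C) = 585 + j465.2 Ω = 747.4∠38.5° Ω.
Step 5 — Source phasor: V = 26.7∠162.6° V = -25.48 + j7.984 V.
Step 6 — Ohm's law: I = V / Z_total = (-25.48 + j7.984) / (585 + j465.2) = -0.02003 + j0.02958 A.
Step 7 — Convert to polar: |I| = 0.03572 A, ∠I = 124.1°.

I = 0.03572∠124.1° A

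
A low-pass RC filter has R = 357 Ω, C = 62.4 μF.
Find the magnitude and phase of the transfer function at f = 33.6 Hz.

Step 1 — Angular frequency: ω = 2π·33.6 = 211.1 rad/s.
Step 2 — Transfer function: H(jω) = 1/(1 + jωRC).
Step 3 — Denominator: 1 + jωRC = 1 + j·211.1·357·6.24e-05 = 1 + j4.703.
Step 4 — H = 0.04326 - j0.2034.
Step 5 — Magnitude: |H| = 0.208 (-13.6 dB); phase: φ = -78.0°.

|H| = 0.208 (-13.6 dB), φ = -78.0°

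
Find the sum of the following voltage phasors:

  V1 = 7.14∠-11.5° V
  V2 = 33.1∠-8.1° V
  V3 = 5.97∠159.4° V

Step 1 — Convert each phasor to rectangular form:
  V1 = 7.14·(cos(-11.5°) + j·sin(-11.5°)) = 6.997 - j1.423 V
  V2 = 33.1·(cos(-8.1°) + j·sin(-8.1°)) = 32.77 - j4.664 V
  V3 = 5.97·(cos(159.4°) + j·sin(159.4°)) = -5.588 + j2.1 V
Step 2 — Sum components: V_total = 34.18 - j3.987 V.
Step 3 — Convert to polar: |V_total| = 34.41 V, ∠V_total = -6.7°.

V_total = 34.41∠-6.7° V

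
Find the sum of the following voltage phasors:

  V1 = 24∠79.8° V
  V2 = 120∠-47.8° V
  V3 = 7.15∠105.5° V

Step 1 — Convert each phasor to rectangular form:
  V1 = 24·(cos(79.8°) + j·sin(79.8°)) = 4.25 + j23.62 V
  V2 = 120·(cos(-47.8°) + j·sin(-47.8°)) = 80.61 - j88.9 V
  V3 = 7.15·(cos(105.5°) + j·sin(105.5°)) = -1.911 + j6.89 V
Step 2 — Sum components: V_total = 82.95 - j58.39 V.
Step 3 — Convert to polar: |V_total| = 101.4 V, ∠V_total = -35.1°.

V_total = 101.4∠-35.1° V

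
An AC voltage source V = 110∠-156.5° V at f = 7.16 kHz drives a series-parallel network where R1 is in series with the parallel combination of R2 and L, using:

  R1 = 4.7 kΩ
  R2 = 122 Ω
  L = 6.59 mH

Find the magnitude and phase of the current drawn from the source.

Step 1 — Angular frequency: ω = 2π·f = 2π·7160 = 4.499e+04 rad/s.
Step 2 — Component impedances:
  R1: Z = R = 4700 Ω
  R2: Z = R = 122 Ω
  L: Z = jωL = j·4.499e+04·0.00659 = 0 + j296.5 Ω
Step 3 — Parallel branch: R2 || L = 1/(1/R2 + 1/L) = 104.3 + j42.93 Ω.
Step 4 — Series with R1: Z_total = R1 + (R2 || L) = 4804 + j42.93 Ω = 4805∠0.5° Ω.
Step 5 — Source phasor: V = 110∠-156.5° V = -100.9 - j43.86 V.
Step 6 — Ohm's law: I = V / Z_total = (-100.9 - j43.86) / (4804 + j42.93) = -0.02108 - j0.008941 A.
Step 7 — Convert to polar: |I| = 0.0229 A, ∠I = -157.0°.

I = 0.0229∠-157.0° A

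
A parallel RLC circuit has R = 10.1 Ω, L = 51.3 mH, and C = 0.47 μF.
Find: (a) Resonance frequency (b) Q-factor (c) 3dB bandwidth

Step 1 — Resonance: ω₀ = 1/√(LC) = 1/√(0.0513·4.7e-07) = 6440 rad/s.
Step 2 — f₀ = ω₀/(2π) = 1025 Hz.
Step 3 — Parallel Q: Q = R/(ω₀L) = 10.1/(6440·0.0513) = 0.03057.
Step 4 — Bandwidth: Δω = ω₀/Q = 2.107e+05 rad/s; BW = Δω/(2π) = 3.353e+04 Hz.

(a) f₀ = 1025 Hz  (b) Q = 0.03057  (c) BW = 3.353e+04 Hz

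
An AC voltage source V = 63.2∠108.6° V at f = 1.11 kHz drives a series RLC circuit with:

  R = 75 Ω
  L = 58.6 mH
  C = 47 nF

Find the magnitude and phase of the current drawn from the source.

Step 1 — Angular frequency: ω = 2π·f = 2π·1110 = 6974 rad/s.
Step 2 — Component impedances:
  R: Z = R = 75 Ω
  L: Z = jωL = j·6974·0.0586 = 0 + j408.7 Ω
  C: Z = 1/(jωC) = -j/(ω·C) = 0 - j3051 Ω
Step 3 — Series combination: Z_total = R + L + C = 75 - j2642 Ω = 2643∠-88.4° Ω.
Step 4 — Source phasor: V = 63.2∠108.6° V = -20.16 + j59.9 V.
Step 5 — Ohm's law: I = V / Z_total = (-20.16 + j59.9) / (75 - j2642) = -0.02287 - j0.006981 A.
Step 6 — Convert to polar: |I| = 0.02391 A, ∠I = -163.0°.

I = 0.02391∠-163.0° A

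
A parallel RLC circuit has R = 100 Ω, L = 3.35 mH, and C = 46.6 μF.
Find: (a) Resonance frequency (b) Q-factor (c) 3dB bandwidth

Step 1 — Resonance: ω₀ = 1/√(LC) = 1/√(0.00335·4.66e-05) = 2531 rad/s.
Step 2 — f₀ = ω₀/(2π) = 402.8 Hz.
Step 3 — Parallel Q: Q = R/(ω₀L) = 100/(2531·0.00335) = 11.79.
Step 4 — Bandwidth: Δω = ω₀/Q = 214.6 rad/s; BW = Δω/(2π) = 34.15 Hz.

(a) f₀ = 402.8 Hz  (b) Q = 11.79  (c) BW = 34.15 Hz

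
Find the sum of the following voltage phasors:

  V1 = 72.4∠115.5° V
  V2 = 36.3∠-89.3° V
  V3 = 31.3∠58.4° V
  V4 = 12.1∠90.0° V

Step 1 — Convert each phasor to rectangular form:
  V1 = 72.4·(cos(115.5°) + j·sin(115.5°)) = -31.17 + j65.35 V
  V2 = 36.3·(cos(-89.3°) + j·sin(-89.3°)) = 0.4435 - j36.3 V
  V3 = 31.3·(cos(58.4°) + j·sin(58.4°)) = 16.4 + j26.66 V
  V4 = 12.1·(cos(90.0°) + j·sin(90.0°)) = 0 + j12.1 V
Step 2 — Sum components: V_total = -14.32 + j67.81 V.
Step 3 — Convert to polar: |V_total| = 69.31 V, ∠V_total = 101.9°.

V_total = 69.31∠101.9° V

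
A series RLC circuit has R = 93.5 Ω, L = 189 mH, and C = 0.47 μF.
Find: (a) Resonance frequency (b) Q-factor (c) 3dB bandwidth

Step 1 — Resonance: ω₀ = 1/√(LC) = 1/√(0.189·4.7e-07) = 3355 rad/s.
Step 2 — f₀ = ω₀/(2π) = 534 Hz.
Step 3 — Series Q: Q = ω₀L/R = 3355·0.189/93.5 = 6.782.
Step 4 — Bandwidth: Δω = ω₀/Q = 494.7 rad/s; BW = Δω/(2π) = 78.74 Hz.

(a) f₀ = 534 Hz  (b) Q = 6.782  (c) BW = 78.74 Hz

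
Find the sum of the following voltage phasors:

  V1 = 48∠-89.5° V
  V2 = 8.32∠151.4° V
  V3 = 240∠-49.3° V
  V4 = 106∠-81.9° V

Step 1 — Convert each phasor to rectangular form:
  V1 = 48·(cos(-89.5°) + j·sin(-89.5°)) = 0.4189 - j48 V
  V2 = 8.32·(cos(151.4°) + j·sin(151.4°)) = -7.305 + j3.983 V
  V3 = 240·(cos(-49.3°) + j·sin(-49.3°)) = 156.5 - j182 V
  V4 = 106·(cos(-81.9°) + j·sin(-81.9°)) = 14.94 - j104.9 V
Step 2 — Sum components: V_total = 164.6 - j330.9 V.
Step 3 — Convert to polar: |V_total| = 369.6 V, ∠V_total = -63.6°.

V_total = 369.6∠-63.6° V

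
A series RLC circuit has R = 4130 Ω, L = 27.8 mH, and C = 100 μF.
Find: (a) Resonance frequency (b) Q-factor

Step 1 — Resonance condition Im(Z)=0 gives ω₀ = 1/√(LC).
Step 2 — ω₀ = 1/√(0.0278·0.0001) = 599.8 rad/s.
Step 3 — f₀ = ω₀/(2π) = 95.45 Hz.
Step 4 — Series Q: Q = ω₀L/R = 599.8·0.0278/4130 = 0.004037.

(a) f₀ = 95.45 Hz  (b) Q = 0.004037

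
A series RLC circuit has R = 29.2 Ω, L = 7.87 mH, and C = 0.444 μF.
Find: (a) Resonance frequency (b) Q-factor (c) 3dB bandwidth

Step 1 — Resonance condition Im(Z)=0 gives ω₀ = 1/√(LC).
Step 2 — ω₀ = 1/√(0.00787·4.44e-07) = 1.692e+04 rad/s.
Step 3 — f₀ = ω₀/(2π) = 2692 Hz.
Step 4 — Series Q: Q = ω₀L/R = 1.692e+04·0.00787/29.2 = 4.559.
Step 5 — 3dB bandwidth: Δω = ω₀/Q = 3710 rad/s; BW = Δω/(2π) = 590.5 Hz.

(a) f₀ = 2692 Hz  (b) Q = 4.559  (c) BW = 590.5 Hz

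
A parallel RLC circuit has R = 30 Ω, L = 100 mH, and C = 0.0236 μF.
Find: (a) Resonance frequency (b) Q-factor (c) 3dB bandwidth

Step 1 — Resonance: ω₀ = 1/√(LC) = 1/√(0.1·2.36e-08) = 2.058e+04 rad/s.
Step 2 — f₀ = ω₀/(2π) = 3276 Hz.
Step 3 — Parallel Q: Q = R/(ω₀L) = 30/(2.058e+04·0.1) = 0.01457.
Step 4 — Bandwidth: Δω = ω₀/Q = 1.412e+06 rad/s; BW = Δω/(2π) = 2.248e+05 Hz.

(a) f₀ = 3276 Hz  (b) Q = 0.01457  (c) BW = 2.248e+05 Hz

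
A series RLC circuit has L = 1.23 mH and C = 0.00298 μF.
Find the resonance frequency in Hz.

Step 1 — Resonance condition Im(Z)=0 gives ω₀ = 1/√(LC).
Step 2 — ω₀ = 1/√(0.00123·2.98e-09) = 5.223e+05 rad/s.
Step 3 — f₀ = ω₀/(2π) = 8.313e+04 Hz.

f₀ = 8.313e+04 Hz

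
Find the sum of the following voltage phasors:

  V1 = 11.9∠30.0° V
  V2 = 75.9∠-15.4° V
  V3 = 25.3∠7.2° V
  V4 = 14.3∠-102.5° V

Step 1 — Convert each phasor to rectangular form:
  V1 = 11.9·(cos(30.0°) + j·sin(30.0°)) = 10.31 + j5.95 V
  V2 = 75.9·(cos(-15.4°) + j·sin(-15.4°)) = 73.17 - j20.16 V
  V3 = 25.3·(cos(7.2°) + j·sin(7.2°)) = 25.1 + j3.171 V
  V4 = 14.3·(cos(-102.5°) + j·sin(-102.5°)) = -3.095 - j13.96 V
Step 2 — Sum components: V_total = 105.5 - j25 V.
Step 3 — Convert to polar: |V_total| = 108.4 V, ∠V_total = -13.3°.

V_total = 108.4∠-13.3° V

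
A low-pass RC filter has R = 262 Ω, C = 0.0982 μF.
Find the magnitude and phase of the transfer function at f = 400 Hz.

Step 1 — Angular frequency: ω = 2π·400 = 2513 rad/s.
Step 2 — Transfer function: H(jω) = 1/(1 + jωRC).
Step 3 — Denominator: 1 + jωRC = 1 + j·2513·262·9.82e-08 = 1 + j0.06466.
Step 4 — H = 0.9958 - j0.06439.
Step 5 — Magnitude: |H| = 0.9979 (-0.0 dB); phase: φ = -3.7°.

|H| = 0.9979 (-0.0 dB), φ = -3.7°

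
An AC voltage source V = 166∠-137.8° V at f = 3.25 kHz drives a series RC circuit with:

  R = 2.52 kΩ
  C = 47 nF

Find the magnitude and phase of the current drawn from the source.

Step 1 — Angular frequency: ω = 2π·f = 2π·3250 = 2.042e+04 rad/s.
Step 2 — Component impedances:
  R: Z = R = 2520 Ω
  C: Z = 1/(jωC) = -j/(ω·C) = 0 - j1042 Ω
Step 3 — Series combination: Z_total = R + C = 2520 - j1042 Ω = 2727∠-22.5° Ω.
Step 4 — Source phasor: V = 166∠-137.8° V = -123 - j111.5 V.
Step 5 — Ohm's law: I = V / Z_total = (-123 - j111.5) / (2520 - j1042) = -0.02605 - j0.05502 A.
Step 6 — Convert to polar: |I| = 0.06087 A, ∠I = -115.3°.

I = 0.06087∠-115.3° A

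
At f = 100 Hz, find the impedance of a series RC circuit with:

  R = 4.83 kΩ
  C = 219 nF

Step 1 — Angular frequency: ω = 2π·f = 2π·100 = 628.3 rad/s.
Step 2 — Component impedances:
  R: Z = R = 4830 Ω
  C: Z = 1/(jωC) = -j/(ω·C) = 0 - j7267 Ω
Step 3 — Series combination: Z_total = R + C = 4830 - j7267 Ω = 8726∠-56.4° Ω.

Z = 4830 - j7267 Ω = 8726∠-56.4° Ω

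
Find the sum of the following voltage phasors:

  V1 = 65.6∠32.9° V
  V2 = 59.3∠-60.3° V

Step 1 — Convert each phasor to rectangular form:
  V1 = 65.6·(cos(32.9°) + j·sin(32.9°)) = 55.08 + j35.63 V
  V2 = 59.3·(cos(-60.3°) + j·sin(-60.3°)) = 29.38 - j51.51 V
Step 2 — Sum components: V_total = 84.46 - j15.88 V.
Step 3 — Convert to polar: |V_total| = 85.94 V, ∠V_total = -10.6°.

V_total = 85.94∠-10.6° V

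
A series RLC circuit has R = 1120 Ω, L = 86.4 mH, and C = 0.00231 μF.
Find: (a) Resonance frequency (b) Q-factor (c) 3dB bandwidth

Step 1 — Resonance condition Im(Z)=0 gives ω₀ = 1/√(LC).
Step 2 — ω₀ = 1/√(0.0864·2.31e-09) = 7.078e+04 rad/s.
Step 3 — f₀ = ω₀/(2π) = 1.127e+04 Hz.
Step 4 — Series Q: Q = ω₀L/R = 7.078e+04·0.0864/1120 = 5.461.
Step 5 — 3dB bandwidth: Δω = ω₀/Q = 1.296e+04 rad/s; BW = Δω/(2π) = 2063 Hz.

(a) f₀ = 1.127e+04 Hz  (b) Q = 5.461  (c) BW = 2063 Hz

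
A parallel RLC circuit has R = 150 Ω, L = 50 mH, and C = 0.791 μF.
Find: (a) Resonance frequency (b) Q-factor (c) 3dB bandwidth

Step 1 — Resonance: ω₀ = 1/√(LC) = 1/√(0.05·7.91e-07) = 5028 rad/s.
Step 2 — f₀ = ω₀/(2π) = 800.3 Hz.
Step 3 — Parallel Q: Q = R/(ω₀L) = 150/(5028·0.05) = 0.5966.
Step 4 — Bandwidth: Δω = ω₀/Q = 8428 rad/s; BW = Δω/(2π) = 1341 Hz.

(a) f₀ = 800.3 Hz  (b) Q = 0.5966  (c) BW = 1341 Hz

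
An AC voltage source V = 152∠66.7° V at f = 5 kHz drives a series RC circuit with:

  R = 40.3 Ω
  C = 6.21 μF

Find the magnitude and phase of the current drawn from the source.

Step 1 — Angular frequency: ω = 2π·f = 2π·5000 = 3.142e+04 rad/s.
Step 2 — Component impedances:
  R: Z = R = 40.3 Ω
  C: Z = 1/(jωC) = -j/(ω·C) = 0 - j5.126 Ω
Step 3 — Series combination: Z_total = R + C = 40.3 - j5.126 Ω = 40.62∠-7.2° Ω.
Step 4 — Source phasor: V = 152∠66.7° V = 60.12 + j139.6 V.
Step 5 — Ohm's law: I = V / Z_total = (60.12 + j139.6) / (40.3 - j5.126) = 1.035 + j3.596 A.
Step 6 — Convert to polar: |I| = 3.742 A, ∠I = 73.9°.

I = 3.742∠73.9° A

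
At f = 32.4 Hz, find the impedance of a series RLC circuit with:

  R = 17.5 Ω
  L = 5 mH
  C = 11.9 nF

Step 1 — Angular frequency: ω = 2π·f = 2π·32.4 = 203.6 rad/s.
Step 2 — Component impedances:
  R: Z = R = 17.5 Ω
  L: Z = jωL = j·203.6·0.005 = 0 + j1.018 Ω
  C: Z = 1/(jωC) = -j/(ω·C) = 0 - j4.128e+05 Ω
Step 3 — Series combination: Z_total = R + L + C = 17.5 - j4.128e+05 Ω = 4.128e+05∠-90.0° Ω.

Z = 17.5 - j4.128e+05 Ω = 4.128e+05∠-90.0° Ω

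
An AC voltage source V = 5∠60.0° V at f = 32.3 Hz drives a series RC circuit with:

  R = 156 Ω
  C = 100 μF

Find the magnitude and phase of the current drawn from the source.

Step 1 — Angular frequency: ω = 2π·f = 2π·32.3 = 202.9 rad/s.
Step 2 — Component impedances:
  R: Z = R = 156 Ω
  C: Z = 1/(jωC) = -j/(ω·C) = 0 - j49.27 Ω
Step 3 — Series combination: Z_total = R + C = 156 - j49.27 Ω = 163.6∠-17.5° Ω.
Step 4 — Source phasor: V = 5∠60.0° V = 2.5 + j4.33 V.
Step 5 — Ohm's law: I = V / Z_total = (2.5 + j4.33) / (156 - j49.27) = 0.0066 + j0.02984 A.
Step 6 — Convert to polar: |I| = 0.03056 A, ∠I = 77.5°.

I = 0.03056∠77.5° A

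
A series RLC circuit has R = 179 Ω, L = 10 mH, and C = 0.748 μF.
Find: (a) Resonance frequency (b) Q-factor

Step 1 — Resonance condition Im(Z)=0 gives ω₀ = 1/√(LC).
Step 2 — ω₀ = 1/√(0.01·7.48e-07) = 1.156e+04 rad/s.
Step 3 — f₀ = ω₀/(2π) = 1840 Hz.
Step 4 — Series Q: Q = ω₀L/R = 1.156e+04·0.01/179 = 0.6459.

(a) f₀ = 1840 Hz  (b) Q = 0.6459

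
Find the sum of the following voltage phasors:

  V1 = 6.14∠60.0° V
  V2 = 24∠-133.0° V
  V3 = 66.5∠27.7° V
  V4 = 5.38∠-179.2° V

Step 1 — Convert each phasor to rectangular form:
  V1 = 6.14·(cos(60.0°) + j·sin(60.0°)) = 3.07 + j5.317 V
  V2 = 24·(cos(-133.0°) + j·sin(-133.0°)) = -16.37 - j17.55 V
  V3 = 66.5·(cos(27.7°) + j·sin(27.7°)) = 58.88 + j30.91 V
  V4 = 5.38·(cos(-179.2°) + j·sin(-179.2°)) = -5.379 - j0.07512 V
Step 2 — Sum components: V_total = 40.2 + j18.6 V.
Step 3 — Convert to polar: |V_total| = 44.3 V, ∠V_total = 24.8°.

V_total = 44.3∠24.8° V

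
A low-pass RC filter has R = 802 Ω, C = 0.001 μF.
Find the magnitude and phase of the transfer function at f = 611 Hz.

Step 1 — Angular frequency: ω = 2π·611 = 3839 rad/s.
Step 2 — Transfer function: H(jω) = 1/(1 + jωRC).
Step 3 — Denominator: 1 + jωRC = 1 + j·3839·802·1e-09 = 1 + j0.003079.
Step 4 — H = 1 - j0.003079.
Step 5 — Magnitude: |H| = 1 (-0.0 dB); phase: φ = -0.2°.

|H| = 1 (-0.0 dB), φ = -0.2°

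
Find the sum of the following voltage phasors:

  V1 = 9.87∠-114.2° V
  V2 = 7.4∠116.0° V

Step 1 — Convert each phasor to rectangular form:
  V1 = 9.87·(cos(-114.2°) + j·sin(-114.2°)) = -4.046 - j9.003 V
  V2 = 7.4·(cos(116.0°) + j·sin(116.0°)) = -3.244 + j6.651 V
Step 2 — Sum components: V_total = -7.29 - j2.352 V.
Step 3 — Convert to polar: |V_total| = 7.66 V, ∠V_total = -162.1°.

V_total = 7.66∠-162.1° V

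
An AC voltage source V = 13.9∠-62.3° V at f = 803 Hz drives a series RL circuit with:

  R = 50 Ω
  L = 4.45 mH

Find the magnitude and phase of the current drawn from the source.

Step 1 — Angular frequency: ω = 2π·f = 2π·803 = 5045 rad/s.
Step 2 — Component impedances:
  R: Z = R = 50 Ω
  L: Z = jωL = j·5045·0.00445 = 0 + j22.45 Ω
Step 3 — Series combination: Z_total = R + L = 50 + j22.45 Ω = 54.81∠24.2° Ω.
Step 4 — Source phasor: V = 13.9∠-62.3° V = 6.461 - j12.31 V.
Step 5 — Ohm's law: I = V / Z_total = (6.461 - j12.31) / (50 + j22.45) = 0.01556 - j0.2531 A.
Step 6 — Convert to polar: |I| = 0.2536 A, ∠I = -86.5°.

I = 0.2536∠-86.5° A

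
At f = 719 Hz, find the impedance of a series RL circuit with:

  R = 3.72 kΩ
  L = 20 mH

Step 1 — Angular frequency: ω = 2π·f = 2π·719 = 4518 rad/s.
Step 2 — Component impedances:
  R: Z = R = 3720 Ω
  L: Z = jωL = j·4518·0.02 = 0 + j90.35 Ω
Step 3 — Series combination: Z_total = R + L = 3720 + j90.35 Ω = 3721∠1.4° Ω.

Z = 3720 + j90.35 Ω = 3721∠1.4° Ω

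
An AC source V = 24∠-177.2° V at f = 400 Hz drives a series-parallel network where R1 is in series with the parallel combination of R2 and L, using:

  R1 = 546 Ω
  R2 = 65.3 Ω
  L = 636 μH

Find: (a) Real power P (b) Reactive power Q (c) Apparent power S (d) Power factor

Step 1 — Angular frequency: ω = 2π·f = 2π·400 = 2513 rad/s.
Step 2 — Component impedances:
  R1: Z = R = 546 Ω
  R2: Z = R = 65.3 Ω
  L: Z = jωL = j·2513·0.000636 = 0 + j1.598 Ω
Step 3 — Parallel branch: R2 || L = 1/(1/R2 + 1/L) = 0.0391 + j1.597 Ω.
Step 4 — Series with R1: Z_total = R1 + (R2 || L) = 546 + j1.597 Ω = 546∠0.2° Ω.
Step 5 — Source phasor: V = 24∠-177.2° V = -23.97 - j1.172 V.
Step 6 — Current: I = V / Z = -0.04391 - j0.002019 A = 0.04395∠-177.4° A.
Step 7 — Complex power: S = V·I* = 1.055 + j0.003086 VA.
Step 8 — Real power: P = Re(S) = 1.055 W.
Step 9 — Reactive power: Q = Im(S) = 0.003086 VAR.
Step 10 — Apparent power: |S| = 1.055 VA.
Step 11 — Power factor: PF = P/|S| = 1 (lagging).

(a) P = 1.055 W  (b) Q = 0.003086 VAR  (c) S = 1.055 VA  (d) PF = 1 (lagging)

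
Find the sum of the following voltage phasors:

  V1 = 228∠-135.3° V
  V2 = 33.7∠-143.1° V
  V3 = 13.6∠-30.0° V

Step 1 — Convert each phasor to rectangular form:
  V1 = 228·(cos(-135.3°) + j·sin(-135.3°)) = -162.1 - j160.4 V
  V2 = 33.7·(cos(-143.1°) + j·sin(-143.1°)) = -26.95 - j20.23 V
  V3 = 13.6·(cos(-30.0°) + j·sin(-30.0°)) = 11.78 - j6.8 V
Step 2 — Sum components: V_total = -177.2 - j187.4 V.
Step 3 — Convert to polar: |V_total| = 257.9 V, ∠V_total = -133.4°.

V_total = 257.9∠-133.4° V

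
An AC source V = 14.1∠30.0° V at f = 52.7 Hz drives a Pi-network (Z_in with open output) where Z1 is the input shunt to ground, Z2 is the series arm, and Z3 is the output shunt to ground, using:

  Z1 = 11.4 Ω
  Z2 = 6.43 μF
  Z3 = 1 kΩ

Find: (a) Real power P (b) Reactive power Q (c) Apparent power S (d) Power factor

Step 1 — Angular frequency: ω = 2π·f = 2π·52.7 = 331.1 rad/s.
Step 2 — Component impedances:
  Z1: Z = R = 11.4 Ω
  Z2: Z = 1/(jωC) = -j/(ω·C) = 0 - j469.7 Ω
  Z3: Z = R = 1000 Ω
Step 3 — With open output, the series arm Z2 and the output shunt Z3 appear in series to ground: Z2 + Z3 = 1000 - j469.7 Ω.
Step 4 — Parallel with input shunt Z1: Z_in = Z1 || (Z2 + Z3) = 11.29 - j0.04909 Ω = 11.29∠-0.2° Ω.
Step 5 — Source phasor: V = 14.1∠30.0° V = 12.21 + j7.05 V.
Step 6 — Current: I = V / Z = 1.078 + j0.6289 A = 1.248∠30.2° A.
Step 7 — Complex power: S = V·I* = 17.6 - j0.0765 VA.
Step 8 — Real power: P = Re(S) = 17.6 W.
Step 9 — Reactive power: Q = Im(S) = -0.0765 VAR.
Step 10 — Apparent power: |S| = 17.6 VA.
Step 11 — Power factor: PF = P/|S| = 1 (leading).

(a) P = 17.6 W  (b) Q = -0.0765 VAR  (c) S = 17.6 VA  (d) PF = 1 (leading)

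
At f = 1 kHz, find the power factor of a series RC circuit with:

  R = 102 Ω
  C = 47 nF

Step 1 — Angular frequency: ω = 2π·f = 2π·1000 = 6283 rad/s.
Step 2 — Component impedances:
  R: Z = R = 102 Ω
  C: Z = 1/(jωC) = -j/(ω·C) = 0 - j3386 Ω
Step 3 — Series combination: Z_total = R + C = 102 - j3386 Ω = 3388∠-88.3° Ω.
Step 4 — Power factor: PF = cos(φ) = Re(Z)/|Z| = 102/3388 = 0.03011.
Step 5 — Type: Im(Z) = -3386 ⇒ leading (phase φ = -88.3°).

PF = 0.03011 (leading, φ = -88.3°)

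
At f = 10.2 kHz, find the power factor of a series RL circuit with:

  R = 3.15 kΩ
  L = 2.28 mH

Step 1 — Angular frequency: ω = 2π·f = 2π·1.02e+04 = 6.409e+04 rad/s.
Step 2 — Component impedances:
  R: Z = R = 3150 Ω
  L: Z = jωL = j·6.409e+04·0.00228 = 0 + j146.1 Ω
Step 3 — Series combination: Z_total = R + L = 3150 + j146.1 Ω = 3153∠2.7° Ω.
Step 4 — Power factor: PF = cos(φ) = Re(Z)/|Z| = 3150/3153.4 = 0.9989.
Step 5 — Type: Im(Z) = 146.1 ⇒ lagging (phase φ = 2.7°).

PF = 0.9989 (lagging, φ = 2.7°)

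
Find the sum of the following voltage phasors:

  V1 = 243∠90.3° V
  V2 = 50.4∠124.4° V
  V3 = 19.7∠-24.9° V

Step 1 — Convert each phasor to rectangular form:
  V1 = 243·(cos(90.3°) + j·sin(90.3°)) = -1.272 + j243 V
  V2 = 50.4·(cos(124.4°) + j·sin(124.4°)) = -28.47 + j41.59 V
  V3 = 19.7·(cos(-24.9°) + j·sin(-24.9°)) = 17.87 - j8.294 V
Step 2 — Sum components: V_total = -11.88 + j276.3 V.
Step 3 — Convert to polar: |V_total| = 276.5 V, ∠V_total = 92.5°.

V_total = 276.5∠92.5° V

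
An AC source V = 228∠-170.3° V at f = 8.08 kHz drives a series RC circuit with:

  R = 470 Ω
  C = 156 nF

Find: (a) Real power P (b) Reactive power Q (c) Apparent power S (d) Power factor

Step 1 — Angular frequency: ω = 2π·f = 2π·8080 = 5.077e+04 rad/s.
Step 2 — Component impedances:
  R: Z = R = 470 Ω
  C: Z = 1/(jωC) = -j/(ω·C) = 0 - j126.3 Ω
Step 3 — Series combination: Z_total = R + C = 470 - j126.3 Ω = 486.7∠-15.0° Ω.
Step 4 — Source phasor: V = 228∠-170.3° V = -224.7 - j38.42 V.
Step 5 — Current: I = V / Z = -0.4255 - j0.196 A = 0.4685∠-155.3° A.
Step 6 — Complex power: S = V·I* = 103.2 - j27.71 VA.
Step 7 — Real power: P = Re(S) = 103.2 W.
Step 8 — Reactive power: Q = Im(S) = -27.71 VAR.
Step 9 — Apparent power: |S| = 106.8 VA.
Step 10 — Power factor: PF = P/|S| = 0.9658 (leading).

(a) P = 103.2 W  (b) Q = -27.71 VAR  (c) S = 106.8 VA  (d) PF = 0.9658 (leading)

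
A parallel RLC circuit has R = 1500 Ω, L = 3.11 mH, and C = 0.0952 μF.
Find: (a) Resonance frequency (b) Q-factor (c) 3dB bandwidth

Step 1 — Resonance: ω₀ = 1/√(LC) = 1/√(0.00311·9.52e-08) = 5.812e+04 rad/s.
Step 2 — f₀ = ω₀/(2π) = 9250 Hz.
Step 3 — Parallel Q: Q = R/(ω₀L) = 1500/(5.812e+04·0.00311) = 8.299.
Step 4 — Bandwidth: Δω = ω₀/Q = 7003 rad/s; BW = Δω/(2π) = 1115 Hz.

(a) f₀ = 9250 Hz  (b) Q = 8.299  (c) BW = 1115 Hz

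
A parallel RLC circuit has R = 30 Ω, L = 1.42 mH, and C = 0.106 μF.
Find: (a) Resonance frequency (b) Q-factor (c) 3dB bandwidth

Step 1 — Resonance: ω₀ = 1/√(LC) = 1/√(0.00142·1.06e-07) = 8.151e+04 rad/s.
Step 2 — f₀ = ω₀/(2π) = 1.297e+04 Hz.
Step 3 — Parallel Q: Q = R/(ω₀L) = 30/(8.151e+04·0.00142) = 0.2592.
Step 4 — Bandwidth: Δω = ω₀/Q = 3.145e+05 rad/s; BW = Δω/(2π) = 5.005e+04 Hz.

(a) f₀ = 1.297e+04 Hz  (b) Q = 0.2592  (c) BW = 5.005e+04 Hz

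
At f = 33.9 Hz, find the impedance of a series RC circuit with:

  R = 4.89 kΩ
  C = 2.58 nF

Step 1 — Angular frequency: ω = 2π·f = 2π·33.9 = 213 rad/s.
Step 2 — Component impedances:
  R: Z = R = 4890 Ω
  C: Z = 1/(jωC) = -j/(ω·C) = 0 - j1.82e+06 Ω
Step 3 — Series combination: Z_total = R + C = 4890 - j1.82e+06 Ω = 1.82e+06∠-89.8° Ω.

Z = 4890 - j1.82e+06 Ω = 1.82e+06∠-89.8° Ω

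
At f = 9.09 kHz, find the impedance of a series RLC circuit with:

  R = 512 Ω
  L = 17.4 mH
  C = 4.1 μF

Step 1 — Angular frequency: ω = 2π·f = 2π·9090 = 5.711e+04 rad/s.
Step 2 — Component impedances:
  R: Z = R = 512 Ω
  L: Z = jωL = j·5.711e+04·0.0174 = 0 + j993.8 Ω
  C: Z = 1/(jωC) = -j/(ω·C) = 0 - j4.27 Ω
Step 3 — Series combination: Z_total = R + L + C = 512 + j989.5 Ω = 1114∠62.6° Ω.

Z = 512 + j989.5 Ω = 1114∠62.6° Ω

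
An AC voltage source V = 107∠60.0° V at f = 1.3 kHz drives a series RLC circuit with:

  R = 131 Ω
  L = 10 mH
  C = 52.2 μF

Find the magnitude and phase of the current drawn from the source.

Step 1 — Angular frequency: ω = 2π·f = 2π·1300 = 8168 rad/s.
Step 2 — Component impedances:
  R: Z = R = 131 Ω
  L: Z = jωL = j·8168·0.01 = 0 + j81.68 Ω
  C: Z = 1/(jωC) = -j/(ω·C) = 0 - j2.345 Ω
Step 3 — Series combination: Z_total = R + L + C = 131 + j79.34 Ω = 153.2∠31.2° Ω.
Step 4 — Source phasor: V = 107∠60.0° V = 53.5 + j92.66 V.
Step 5 — Ohm's law: I = V / Z_total = (53.5 + j92.66) / (131 + j79.34) = 0.6122 + j0.3366 A.
Step 6 — Convert to polar: |I| = 0.6987 A, ∠I = 28.8°.

I = 0.6987∠28.8° A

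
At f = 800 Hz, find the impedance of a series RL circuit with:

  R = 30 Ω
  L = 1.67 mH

Step 1 — Angular frequency: ω = 2π·f = 2π·800 = 5027 rad/s.
Step 2 — Component impedances:
  R: Z = R = 30 Ω
  L: Z = jωL = j·5027·0.00167 = 0 + j8.394 Ω
Step 3 — Series combination: Z_total = R + L = 30 + j8.394 Ω = 31.15∠15.6° Ω.

Z = 30 + j8.394 Ω = 31.15∠15.6° Ω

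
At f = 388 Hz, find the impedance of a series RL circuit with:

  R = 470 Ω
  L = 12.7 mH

Step 1 — Angular frequency: ω = 2π·f = 2π·388 = 2438 rad/s.
Step 2 — Component impedances:
  R: Z = R = 470 Ω
  L: Z = jωL = j·2438·0.0127 = 0 + j30.96 Ω
Step 3 — Series combination: Z_total = R + L = 470 + j30.96 Ω = 471∠3.8° Ω.

Z = 470 + j30.96 Ω = 471∠3.8° Ω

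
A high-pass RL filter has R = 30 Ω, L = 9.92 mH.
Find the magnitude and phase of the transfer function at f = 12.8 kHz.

Step 1 — Angular frequency: ω = 2π·1.28e+04 = 8.042e+04 rad/s.
Step 2 — Transfer function: H(jω) = jωL/(R + jωL).
Step 3 — Numerator jωL = j·797.8; denominator R + jωL = 30 + j797.8.
Step 4 — H = 0.9986 + j0.03755.
Step 5 — Magnitude: |H| = 0.9993 (-0.0 dB); phase: φ = 2.2°.

|H| = 0.9993 (-0.0 dB), φ = 2.2°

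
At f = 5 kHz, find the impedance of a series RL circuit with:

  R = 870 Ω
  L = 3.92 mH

Step 1 — Angular frequency: ω = 2π·f = 2π·5000 = 3.142e+04 rad/s.
Step 2 — Component impedances:
  R: Z = R = 870 Ω
  L: Z = jωL = j·3.142e+04·0.00392 = 0 + j123.2 Ω
Step 3 — Series combination: Z_total = R + L = 870 + j123.2 Ω = 878.7∠8.1° Ω.

Z = 870 + j123.2 Ω = 878.7∠8.1° Ω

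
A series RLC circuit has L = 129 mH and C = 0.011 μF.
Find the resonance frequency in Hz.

Step 1 — Resonance condition Im(Z)=0 gives ω₀ = 1/√(LC).
Step 2 — ω₀ = 1/√(0.129·1.1e-08) = 2.655e+04 rad/s.
Step 3 — f₀ = ω₀/(2π) = 4225 Hz.

f₀ = 4225 Hz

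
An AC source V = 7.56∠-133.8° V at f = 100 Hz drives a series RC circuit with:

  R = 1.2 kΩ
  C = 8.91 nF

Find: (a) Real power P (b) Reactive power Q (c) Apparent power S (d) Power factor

Step 1 — Angular frequency: ω = 2π·f = 2π·100 = 628.3 rad/s.
Step 2 — Component impedances:
  R: Z = R = 1200 Ω
  C: Z = 1/(jωC) = -j/(ω·C) = 0 - j1.786e+05 Ω
Step 3 — Series combination: Z_total = R + C = 1200 - j1.786e+05 Ω = 1.786e+05∠-89.6° Ω.
Step 4 — Source phasor: V = 7.56∠-133.8° V = -5.233 - j5.457 V.
Step 5 — Current: I = V / Z = 3.035e-05 - j2.95e-05 A = 4.232e-05∠-44.2° A.
Step 6 — Complex power: S = V·I* = 2.149e-06 - j0.0003199 VA.
Step 7 — Real power: P = Re(S) = 2.149e-06 W.
Step 8 — Reactive power: Q = Im(S) = -0.0003199 VAR.
Step 9 — Apparent power: |S| = 0.00032 VA.
Step 10 — Power factor: PF = P/|S| = 0.006718 (leading).

(a) P = 2.149e-06 W  (b) Q = -0.0003199 VAR  (c) S = 0.00032 VA  (d) PF = 0.006718 (leading)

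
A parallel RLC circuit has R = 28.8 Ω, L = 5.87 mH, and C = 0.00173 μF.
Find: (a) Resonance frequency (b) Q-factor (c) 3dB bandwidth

Step 1 — Resonance: ω₀ = 1/√(LC) = 1/√(0.00587·1.73e-09) = 3.138e+05 rad/s.
Step 2 — f₀ = ω₀/(2π) = 4.994e+04 Hz.
Step 3 — Parallel Q: Q = R/(ω₀L) = 28.8/(3.138e+05·0.00587) = 0.01563.
Step 4 — Bandwidth: Δω = ω₀/Q = 2.007e+07 rad/s; BW = Δω/(2π) = 3.194e+06 Hz.

(a) f₀ = 4.994e+04 Hz  (b) Q = 0.01563  (c) BW = 3.194e+06 Hz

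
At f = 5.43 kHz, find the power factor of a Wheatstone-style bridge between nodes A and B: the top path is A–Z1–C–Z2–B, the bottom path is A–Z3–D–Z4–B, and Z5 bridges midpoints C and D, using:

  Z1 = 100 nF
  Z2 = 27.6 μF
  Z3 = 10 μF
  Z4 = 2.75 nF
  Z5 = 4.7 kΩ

Step 1 — Angular frequency: ω = 2π·f = 2π·5430 = 3.412e+04 rad/s.
Step 2 — Component impedances:
  Z1: Z = 1/(jωC) = -j/(ω·C) = 0 - j293.1 Ω
  Z2: Z = 1/(jωC) = -j/(ω·C) = 0 - j1.062 Ω
  Z3: Z = 1/(jωC) = -j/(ω·C) = 0 - j2.931 Ω
  Z4: Z = 1/(jωC) = -j/(ω·C) = 0 - j1.066e+04 Ω
  Z5: Z = R = 4700 Ω
Step 3 — Bridge requires nodal analysis (the Z5 bridge couples midpoints C and D, so the two paths cannot be reduced to a simple series/parallel combination). Setting node B to ground and injecting 1 A at node A, the 3-node admittance system at A, C, D solves to V_A = Z_AB = 17.24 - j285.2 Ω = 285.7∠-86.5° Ω.
Step 4 — Power factor: PF = cos(φ) = Re(Z)/|Z| = 17.236/285.73 = 0.06032.
Step 5 — Type: Im(Z) = -285.2 ⇒ leading (phase φ = -86.5°).

PF = 0.06032 (leading, φ = -86.5°)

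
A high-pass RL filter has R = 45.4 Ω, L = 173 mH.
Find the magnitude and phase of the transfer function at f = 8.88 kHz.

Step 1 — Angular frequency: ω = 2π·8880 = 5.579e+04 rad/s.
Step 2 — Transfer function: H(jω) = jωL/(R + jωL).
Step 3 — Numerator jωL = j·9652; denominator R + jωL = 45.4 + j9652.
Step 4 — H = 1 + j0.004703.
Step 5 — Magnitude: |H| = 1 (-0.0 dB); phase: φ = 0.3°.

|H| = 1 (-0.0 dB), φ = 0.3°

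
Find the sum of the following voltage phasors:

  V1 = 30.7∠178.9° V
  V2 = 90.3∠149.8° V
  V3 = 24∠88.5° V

Step 1 — Convert each phasor to rectangular form:
  V1 = 30.7·(cos(178.9°) + j·sin(178.9°)) = -30.69 + j0.5894 V
  V2 = 90.3·(cos(149.8°) + j·sin(149.8°)) = -78.04 + j45.42 V
  V3 = 24·(cos(88.5°) + j·sin(88.5°)) = 0.6282 + j23.99 V
Step 2 — Sum components: V_total = -108.1 + j70 V.
Step 3 — Convert to polar: |V_total| = 128.8 V, ∠V_total = 147.1°.

V_total = 128.8∠147.1° V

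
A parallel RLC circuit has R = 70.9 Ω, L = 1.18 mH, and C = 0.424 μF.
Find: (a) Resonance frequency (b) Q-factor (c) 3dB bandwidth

Step 1 — Resonance: ω₀ = 1/√(LC) = 1/√(0.00118·4.24e-07) = 4.471e+04 rad/s.
Step 2 — f₀ = ω₀/(2π) = 7115 Hz.
Step 3 — Parallel Q: Q = R/(ω₀L) = 70.9/(4.471e+04·0.00118) = 1.344.
Step 4 — Bandwidth: Δω = ω₀/Q = 3.327e+04 rad/s; BW = Δω/(2π) = 5294 Hz.

(a) f₀ = 7115 Hz  (b) Q = 1.344  (c) BW = 5294 Hz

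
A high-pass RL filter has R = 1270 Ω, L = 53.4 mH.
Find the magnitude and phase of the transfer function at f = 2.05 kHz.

Step 1 — Angular frequency: ω = 2π·2050 = 1.288e+04 rad/s.
Step 2 — Transfer function: H(jω) = jωL/(R + jωL).
Step 3 — Numerator jωL = j·687.8; denominator R + jωL = 1270 + j687.8.
Step 4 — H = 0.2268 + j0.4188.
Step 5 — Magnitude: |H| = 0.4762 (-6.4 dB); phase: φ = 61.6°.

|H| = 0.4762 (-6.4 dB), φ = 61.6°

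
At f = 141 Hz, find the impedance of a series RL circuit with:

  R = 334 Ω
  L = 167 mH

Step 1 — Angular frequency: ω = 2π·f = 2π·141 = 885.9 rad/s.
Step 2 — Component impedances:
  R: Z = R = 334 Ω
  L: Z = jωL = j·885.9·0.167 = 0 + j148 Ω
Step 3 — Series combination: Z_total = R + L = 334 + j148 Ω = 365.3∠23.9° Ω.

Z = 334 + j148 Ω = 365.3∠23.9° Ω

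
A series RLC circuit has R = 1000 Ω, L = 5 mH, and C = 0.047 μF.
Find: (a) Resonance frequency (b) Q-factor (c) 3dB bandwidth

Step 1 — Resonance condition Im(Z)=0 gives ω₀ = 1/√(LC).
Step 2 — ω₀ = 1/√(0.005·4.7e-08) = 6.523e+04 rad/s.
Step 3 — f₀ = ω₀/(2π) = 1.038e+04 Hz.
Step 4 — Series Q: Q = ω₀L/R = 6.523e+04·0.005/1000 = 0.3262.
Step 5 — 3dB bandwidth: Δω = ω₀/Q = 2e+05 rad/s; BW = Δω/(2π) = 3.183e+04 Hz.

(a) f₀ = 1.038e+04 Hz  (b) Q = 0.3262  (c) BW = 3.183e+04 Hz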